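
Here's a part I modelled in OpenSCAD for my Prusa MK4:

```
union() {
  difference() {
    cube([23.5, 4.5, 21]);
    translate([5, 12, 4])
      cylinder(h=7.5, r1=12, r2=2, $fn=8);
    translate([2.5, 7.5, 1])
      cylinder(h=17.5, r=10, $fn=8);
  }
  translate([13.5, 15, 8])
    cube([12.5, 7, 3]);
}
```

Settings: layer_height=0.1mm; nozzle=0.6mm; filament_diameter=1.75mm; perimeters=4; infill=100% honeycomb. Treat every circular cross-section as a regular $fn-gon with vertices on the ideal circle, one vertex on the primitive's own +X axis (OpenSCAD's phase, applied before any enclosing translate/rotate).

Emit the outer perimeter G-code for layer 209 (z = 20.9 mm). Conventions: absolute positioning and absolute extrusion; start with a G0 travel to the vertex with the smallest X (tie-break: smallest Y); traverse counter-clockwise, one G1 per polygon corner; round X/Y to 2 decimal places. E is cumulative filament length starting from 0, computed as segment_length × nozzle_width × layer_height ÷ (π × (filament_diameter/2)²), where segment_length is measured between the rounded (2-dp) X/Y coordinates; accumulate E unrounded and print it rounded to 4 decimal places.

At z = 20.9 mm: the 23.5×4.5 cube contributes its full rectangle; the cone at (5, 12) is absent (z outside [4, 11.5]); the cylinder at (2.5, 7.5) is absent (z outside [1, 18.5]); Subtracting the remaining from the first: none of the subtracted shapes is present at this height, so the 23.5×4.5 cube is unchanged — 1 connected region; the cube at (13.5, 15) does not reach this height (z outside [8, 11]); Combining (union): only the result so far is present, so the union is just that shape — 1 connected region. The outline is a single polygon with 4 vertices. Extrusion per mm of travel: 0.6 × 0.1 / (π × 0.875²) = 0.024945. Accumulating E over each segment gives final E = 1.3969.

G0 X0.00 Y0.00 Z20.90
G1 X23.50 Y0.00 E0.5862
G1 X23.50 Y4.50 E0.6985
G1 X0.00 Y4.50 E1.2847
G1 X0.00 Y0.00 E1.3969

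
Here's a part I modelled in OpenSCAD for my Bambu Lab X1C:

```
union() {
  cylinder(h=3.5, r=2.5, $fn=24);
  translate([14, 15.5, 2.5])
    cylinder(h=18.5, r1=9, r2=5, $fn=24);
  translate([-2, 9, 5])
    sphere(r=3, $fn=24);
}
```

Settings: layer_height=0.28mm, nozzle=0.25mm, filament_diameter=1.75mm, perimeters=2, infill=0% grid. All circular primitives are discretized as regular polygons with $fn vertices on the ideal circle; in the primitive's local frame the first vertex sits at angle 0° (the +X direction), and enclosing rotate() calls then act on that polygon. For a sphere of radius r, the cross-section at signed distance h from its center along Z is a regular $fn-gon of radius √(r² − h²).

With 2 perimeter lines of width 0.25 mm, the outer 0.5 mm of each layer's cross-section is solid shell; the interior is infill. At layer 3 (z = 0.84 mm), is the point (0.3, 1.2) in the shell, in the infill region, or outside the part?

At z = 0.84 mm: the cylinder: section is a regular 24-gon, circumradius r=2.5; the cone at (14, 15.5) is not intersected at this z (z outside [2.5, 21]); the sphere at (-2, 9) is absent (|z−center|=4.160 > r=3); Taking the union: only the r=2.5 cylinder is present, so the union is just that shape — 1 connected region. Overall, the cross-section is a single solid region. The nearest boundary edge runs (0.65, 2.41)→(0.00, 2.50); distance from the point to it = 1.25 mm. The point is inside the cross-section and 1.25 mm from the nearest boundary — more than the 0.5 mm shell width (2 × 0.25), so it's in the infill interior.

infill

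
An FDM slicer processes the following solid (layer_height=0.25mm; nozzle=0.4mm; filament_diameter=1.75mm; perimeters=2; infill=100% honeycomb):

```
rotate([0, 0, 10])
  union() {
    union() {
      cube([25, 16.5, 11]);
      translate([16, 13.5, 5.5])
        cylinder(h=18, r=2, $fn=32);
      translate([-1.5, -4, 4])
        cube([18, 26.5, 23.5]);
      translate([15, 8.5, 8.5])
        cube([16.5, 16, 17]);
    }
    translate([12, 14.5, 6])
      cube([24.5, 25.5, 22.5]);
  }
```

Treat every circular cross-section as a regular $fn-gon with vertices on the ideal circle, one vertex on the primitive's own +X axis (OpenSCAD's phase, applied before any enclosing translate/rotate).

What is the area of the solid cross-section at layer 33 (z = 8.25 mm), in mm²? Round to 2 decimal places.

1189.00 mm²

At z = 8.25 mm: the cube is present — its section is the full 25×16.5 rectangle (area 412.50 mm²); the r=2 cylinder at (16, 13.5) gives a regular 32-gon of circumradius 2 (constant along its height) (area = (32/2)·2.000²·sin(360°/32) = 12.49 mm²); the 18×26.5 cube at (-1.5, -4) contributes its full rectangle (area 477.00 mm²); the cube at (15, 8.5) does not reach this height (z outside [8.5, 25.5]); Combining (union): the regions partially overlap — summed areas 901.99 mm² minus the doubly-counted overlap 284.74 mm² gives 617.25 mm² — area = 617.25 mm²; the cube at (12, 14.5) (footprint 24.5×25.5) is included at this height (area 624.75 mm²); Combining (union): the regions partially overlap — summed areas 1242.00 mm² minus the doubly-counted overlap 53.00 mm² gives 1189.00 mm² — area = 1189.00 mm²; (whole slice rotated 10° about Z — lengths, areas and connectivity unchanged). Overall, the cross-section is a single solid region. Net area = 1189.00 mm².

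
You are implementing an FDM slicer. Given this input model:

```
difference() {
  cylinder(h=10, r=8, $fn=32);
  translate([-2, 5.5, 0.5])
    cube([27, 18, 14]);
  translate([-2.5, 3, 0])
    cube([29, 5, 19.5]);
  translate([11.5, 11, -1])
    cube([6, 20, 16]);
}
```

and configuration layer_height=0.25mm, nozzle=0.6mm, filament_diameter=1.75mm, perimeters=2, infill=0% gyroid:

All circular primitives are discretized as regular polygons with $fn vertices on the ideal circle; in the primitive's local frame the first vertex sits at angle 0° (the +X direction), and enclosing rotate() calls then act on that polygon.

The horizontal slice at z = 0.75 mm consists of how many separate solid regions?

1

At z = 0.75 mm: the r=8 cylinder contributes a regular 32-gon of circumradius 8; the cube at (-2, 5.5) is present — its section is the full 27×18 rectangle; the 29×5 cube at (-2.5, 3) contributes its full rectangle; the cube at (11.5, 11) is present — its section is the full 6×20 rectangle; Subtracting the remaining from the first: starting from the r=8 cylinder, the 27×18 cube at (-2, 5.5) partially overlaps it — only the 14.65 mm² overlap (of its 486.00 mm²) is removed, clipping the outline; the 29×5 cube at (-2.5, 3) partially overlaps it — only the 24.05 mm² overlap (of its 145.00 mm²) is removed, clipping the outline; the 6×20 cube at (11.5, 11) misses the remaining region (no effect) — 1 connected region. The result has 1 disconnected region.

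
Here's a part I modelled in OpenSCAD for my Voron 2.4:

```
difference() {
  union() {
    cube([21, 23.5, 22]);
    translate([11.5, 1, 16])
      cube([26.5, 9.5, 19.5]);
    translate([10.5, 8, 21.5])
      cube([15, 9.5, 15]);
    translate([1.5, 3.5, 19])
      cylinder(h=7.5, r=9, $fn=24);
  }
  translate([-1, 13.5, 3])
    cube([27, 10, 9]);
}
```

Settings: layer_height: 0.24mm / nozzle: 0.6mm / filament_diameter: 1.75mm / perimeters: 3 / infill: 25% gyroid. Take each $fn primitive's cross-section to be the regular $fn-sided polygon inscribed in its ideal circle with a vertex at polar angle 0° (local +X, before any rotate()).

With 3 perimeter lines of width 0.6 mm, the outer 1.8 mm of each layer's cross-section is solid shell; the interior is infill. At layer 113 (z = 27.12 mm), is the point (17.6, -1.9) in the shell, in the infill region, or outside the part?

outside

At z = 27.12 mm: the cube is absent (z outside [0, 22]); the 26.5×9.5 cube at (11.5, 1) contributes its full rectangle; the cube at (10.5, 8) (footprint 15×9.5) is included at this height; the cylinder at (1.5, 3.5) is absent (z outside [19, 26.5]); Taking the union: the regions partially overlap (shared area 35.00 mm²), so overlapping operands fuse into one piece — 1 connected region; the cube at (-1, 13.5) does not reach this height (z outside [3, 12]); After the difference (first − rest): none of the subtracted shapes is present at this height, so that combined region is unchanged — 1 connected region. Overall, the cross-section is a single solid region. The nearest boundary edge runs (38.00, 1.00)→(11.50, 1.00); distance from the point to it = 2.90 mm. The point is not inside any of the regions above, so it lies outside the cross-section (2.90 mm from the nearest boundary).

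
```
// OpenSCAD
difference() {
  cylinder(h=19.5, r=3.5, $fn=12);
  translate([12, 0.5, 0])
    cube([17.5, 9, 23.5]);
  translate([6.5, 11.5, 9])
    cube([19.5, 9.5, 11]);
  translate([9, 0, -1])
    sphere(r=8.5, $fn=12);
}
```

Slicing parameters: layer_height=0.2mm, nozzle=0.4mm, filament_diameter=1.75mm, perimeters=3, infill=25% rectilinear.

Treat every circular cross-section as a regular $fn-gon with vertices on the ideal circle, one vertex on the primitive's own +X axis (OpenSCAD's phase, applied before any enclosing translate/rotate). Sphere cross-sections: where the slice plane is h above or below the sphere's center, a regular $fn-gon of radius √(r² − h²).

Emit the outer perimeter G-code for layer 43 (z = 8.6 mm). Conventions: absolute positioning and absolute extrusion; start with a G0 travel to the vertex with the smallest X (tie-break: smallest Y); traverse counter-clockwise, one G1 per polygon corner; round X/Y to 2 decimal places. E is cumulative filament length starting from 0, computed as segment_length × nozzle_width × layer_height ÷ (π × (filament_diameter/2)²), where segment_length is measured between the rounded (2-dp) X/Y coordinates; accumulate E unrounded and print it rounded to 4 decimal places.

G0 X-3.50 Y0.00 Z8.60
G1 X-3.03 Y-1.75 E0.0603
G1 X-1.75 Y-3.03 E0.1205
G1 X0.00 Y-3.50 E0.1807
G1 X1.75 Y-3.03 E0.2410
G1 X3.03 Y-1.75 E0.3012
G1 X3.50 Y0.00 E0.3615
G1 X3.03 Y1.75 E0.4218
G1 X1.75 Y3.03 E0.4820
G1 X0.00 Y3.50 E0.5422
G1 X-1.75 Y3.03 E0.6025
G1 X-3.03 Y1.75 E0.6627
G1 X-3.50 Y0.00 E0.7230

At z = 8.6 mm: the r=3.5 cylinder gives a regular 12-gon of circumradius 3.5 (constant along its height); the 17.5×9 cube at (12, 0.5) contributes its full rectangle; the cube at (6.5, 11.5) is not intersected at this z (z outside [9, 20]); the sphere at (9, 0) does not reach this height (|z−center|=9.600 > r=8.5); Taking the first minus the rest: starting from the r=3.5 cylinder, the 17.5×9 cube at (12, 0.5) misses the remaining region (no effect) — 1 connected region. The outline is a single polygon with 12 vertices. Extrusion per mm of travel: 0.4 × 0.2 / (π × 0.875²) = 0.033260. Accumulating E over each segment gives final E = 0.7230.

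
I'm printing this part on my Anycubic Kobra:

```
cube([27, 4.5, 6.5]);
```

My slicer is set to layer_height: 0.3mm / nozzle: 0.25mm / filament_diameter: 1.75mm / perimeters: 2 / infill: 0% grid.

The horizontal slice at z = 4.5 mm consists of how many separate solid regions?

1

At z = 4.5 mm: the cube (footprint 27×4.5) is included at this height. The result has 1 disconnected region.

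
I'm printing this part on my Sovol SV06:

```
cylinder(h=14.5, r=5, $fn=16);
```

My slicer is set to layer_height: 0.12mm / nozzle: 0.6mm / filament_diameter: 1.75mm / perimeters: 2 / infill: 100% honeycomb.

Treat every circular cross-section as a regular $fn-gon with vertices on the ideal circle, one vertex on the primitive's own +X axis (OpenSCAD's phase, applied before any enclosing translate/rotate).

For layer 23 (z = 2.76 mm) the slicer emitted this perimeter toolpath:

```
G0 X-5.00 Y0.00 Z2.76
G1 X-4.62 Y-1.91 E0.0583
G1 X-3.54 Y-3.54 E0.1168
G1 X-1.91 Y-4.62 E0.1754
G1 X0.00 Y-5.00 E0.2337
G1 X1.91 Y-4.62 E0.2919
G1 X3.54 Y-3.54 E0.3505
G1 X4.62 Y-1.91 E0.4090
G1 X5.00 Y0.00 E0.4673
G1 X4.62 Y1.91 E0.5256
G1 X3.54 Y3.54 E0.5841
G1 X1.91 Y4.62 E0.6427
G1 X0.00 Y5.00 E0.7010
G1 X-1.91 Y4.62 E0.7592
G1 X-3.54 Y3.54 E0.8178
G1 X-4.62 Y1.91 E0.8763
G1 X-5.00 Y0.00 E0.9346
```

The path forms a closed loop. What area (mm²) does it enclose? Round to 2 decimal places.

Apply the shoelace formula to the sequence of (X, Y) vertices; enclosed area = 76.57 mm².

76.57 mm²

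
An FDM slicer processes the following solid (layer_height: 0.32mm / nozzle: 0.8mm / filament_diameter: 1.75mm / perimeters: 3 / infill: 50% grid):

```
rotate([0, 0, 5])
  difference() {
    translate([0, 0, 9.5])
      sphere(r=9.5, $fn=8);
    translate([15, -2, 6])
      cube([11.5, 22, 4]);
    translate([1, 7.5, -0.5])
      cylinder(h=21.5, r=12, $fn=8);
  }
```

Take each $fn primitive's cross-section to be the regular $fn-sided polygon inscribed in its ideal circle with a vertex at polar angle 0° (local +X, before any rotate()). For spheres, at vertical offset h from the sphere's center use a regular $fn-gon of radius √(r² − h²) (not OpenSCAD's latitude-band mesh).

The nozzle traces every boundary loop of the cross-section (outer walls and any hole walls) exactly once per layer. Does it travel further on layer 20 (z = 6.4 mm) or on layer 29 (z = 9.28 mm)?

Layer 20 (z = 6.4): the sphere: section is a regular 8-gon, circumradius = √(r²−h²) = √(9.5²−3.1²) = 8.980 (perimeter = 2·8·8.980·sin(180°/8) = 54.98 mm); the cube at (15, -2) is present — its section is the full 11.5×22 rectangle (perimeter 67.00 mm); the r=12 cylinder at (1, 7.5) gives a regular 8-gon of circumradius 12 (constant along its height) (perimeter = 2·8·12.000·sin(180°/8) = 73.48 mm); After the difference (first − rest): starting from the r=9.5 sphere, the 11.5×22 cube at (15, -2) misses the remaining region (no effect); the r=12 cylinder at (1, 7.5) partially overlaps it — only the 159.17 mm² overlap (of its 407.29 mm²) is removed, clipping the outline — boundary = 47.01 mm; (whole slice rotated 5° about Z — lengths, areas and connectivity unchanged). So its perimeter = 47.01 mm. Layer 29 (z = 9.28): the sphere: section is a regular 8-gon, circumradius = √(r²−h²) = √(9.5²−0.22²) = 9.497 (perimeter = 2·8·9.497·sin(180°/8) = 58.15 mm); the 11.5×22 cube at (15, -2) contributes its full rectangle (perimeter 67.00 mm); the r=12 cylinder at (1, 7.5) contributes a regular 8-gon of circumradius 12 (perimeter = 2·8·12.000·sin(180°/8) = 73.48 mm); Taking the first minus the rest: starting from the r=9.5 sphere, the 11.5×22 cube at (15, -2) misses the remaining region (no effect); the r=12 cylinder at (1, 7.5) partially overlaps it — only the 172.53 mm² overlap (of its 407.29 mm²) is removed, clipping the outline — boundary = 50.90 mm; (whole slice rotated 5° about Z — lengths, areas and connectivity unchanged). So its perimeter = 50.90 mm. Layer 29 is larger (50.90 vs 47.01 mm).

layer 29 (z = 9.28 mm)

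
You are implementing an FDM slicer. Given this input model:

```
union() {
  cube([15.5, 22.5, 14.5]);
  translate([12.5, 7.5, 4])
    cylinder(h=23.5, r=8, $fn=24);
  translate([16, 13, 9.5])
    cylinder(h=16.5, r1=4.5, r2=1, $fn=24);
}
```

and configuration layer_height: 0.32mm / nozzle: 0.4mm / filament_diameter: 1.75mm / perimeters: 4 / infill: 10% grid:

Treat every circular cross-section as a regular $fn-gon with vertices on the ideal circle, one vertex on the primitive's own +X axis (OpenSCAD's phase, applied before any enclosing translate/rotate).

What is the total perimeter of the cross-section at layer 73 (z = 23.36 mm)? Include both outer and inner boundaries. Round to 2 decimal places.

At z = 23.36 mm: the cube is not intersected at this z (z outside [0, 14.5]); the r=8 cylinder at (12.5, 7.5) contributes a regular 24-gon of circumradius 8 (perimeter = 2·24·8.000·sin(180°/24) = 50.12 mm); the cone at (16, 13) contributes a regular 24-gon of circumradius 1.560 (interpolated between r1=4.5 and r2=1 at t=0.840) (perimeter = 2·24·1.560·sin(180°/24) = 9.77 mm); Taking the union: the regions partially overlap (shared area 7.47 mm²), so the edge portions inside another operand are dropped and the merged outline is re-measured after clipping — boundary = 50.16 mm. Overall, the cross-section is a single solid region. Total boundary length (outer) = 50.16 mm.

50.16 mm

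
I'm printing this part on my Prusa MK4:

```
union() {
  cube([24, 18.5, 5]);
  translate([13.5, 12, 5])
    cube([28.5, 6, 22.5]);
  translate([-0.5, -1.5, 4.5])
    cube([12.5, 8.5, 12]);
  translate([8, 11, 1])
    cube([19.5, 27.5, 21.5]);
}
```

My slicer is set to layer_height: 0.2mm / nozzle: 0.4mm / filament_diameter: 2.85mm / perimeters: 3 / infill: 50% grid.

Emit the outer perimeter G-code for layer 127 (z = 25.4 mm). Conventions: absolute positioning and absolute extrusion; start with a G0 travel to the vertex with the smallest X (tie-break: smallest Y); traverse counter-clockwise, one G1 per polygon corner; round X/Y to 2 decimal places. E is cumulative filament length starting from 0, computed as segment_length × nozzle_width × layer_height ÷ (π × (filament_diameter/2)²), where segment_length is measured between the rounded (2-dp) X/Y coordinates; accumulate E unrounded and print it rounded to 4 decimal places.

G0 X13.50 Y12.00 Z25.40
G1 X42.00 Y12.00 E0.3574
G1 X42.00 Y18.00 E0.4326
G1 X13.50 Y18.00 E0.7900
G1 X13.50 Y12.00 E0.8653

At z = 25.4 mm: the cube does not reach this height (z outside [0, 5]); the 28.5×6 cube at (13.5, 12) contributes its full rectangle; the cube at (-0.5, -1.5) is not intersected at this z (z outside [4.5, 16.5]); the cube at (8, 11) is absent (z outside [1, 22.5]); Merging all regions: only the 28.5×6 cube at (13.5, 12) is present, so the union is just that shape — 1 connected region. The outline is a single polygon with 4 vertices. Extrusion per mm of travel: 0.4 × 0.2 / (π × 1.425²) = 0.012540. Accumulating E over each segment gives final E = 0.8653.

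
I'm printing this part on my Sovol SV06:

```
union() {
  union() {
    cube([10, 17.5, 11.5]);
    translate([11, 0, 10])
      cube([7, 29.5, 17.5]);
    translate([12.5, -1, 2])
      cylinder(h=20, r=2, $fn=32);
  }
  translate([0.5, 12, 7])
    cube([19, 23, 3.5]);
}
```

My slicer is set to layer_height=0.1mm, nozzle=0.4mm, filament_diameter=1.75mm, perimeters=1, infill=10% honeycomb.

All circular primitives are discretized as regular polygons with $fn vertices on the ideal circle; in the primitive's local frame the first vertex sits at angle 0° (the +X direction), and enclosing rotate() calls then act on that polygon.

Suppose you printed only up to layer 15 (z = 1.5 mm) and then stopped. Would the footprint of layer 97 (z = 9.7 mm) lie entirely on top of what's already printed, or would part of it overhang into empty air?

Compare the two slices. At z = 1.5: the 10×17.5 cube contributes its full rectangle (area 175.00 mm²); the cube at (11, 0) does not reach this height (z outside [10, 27.5]); the cylinder at (12.5, -1) does not reach this height (z outside [2, 22]); Combining (union): only the 10×17.5 cube is present, so the union is just that shape — area = 175.00 mm²; the cube at (0.5, 12) does not reach this height (z outside [7, 10.5]); Taking the union: only the result so far is present, so the union is just that shape — area = 175.00 mm². At z = 9.7: the cube (footprint 10×17.5) is included at this height (area 175.00 mm²); the cube at (11, 0) is not intersected at this z (z outside [10, 27.5]); the r=2 cylinder at (12.5, -1) contributes a regular 32-gon of circumradius 2 (area = (32/2)·2.000²·sin(360°/32) = 12.49 mm²); Merging all regions: the 2 present regions are separate (no shared area or edge), so areas and boundary lengths simply add and each stays a separate island — area = 187.49 mm²; the cube at (0.5, 12) is present — its section is the full 19×23 rectangle (area 437.00 mm²); Merging all regions: the regions partially overlap — summed areas 624.49 mm² minus the doubly-counted overlap 52.25 mm² gives 572.24 mm² — area = 572.24 mm². Checking containment: at z = 9.7 the cross-section extends beyond the z = 1.5 cross-section by about 397.24 mm².

part overhangs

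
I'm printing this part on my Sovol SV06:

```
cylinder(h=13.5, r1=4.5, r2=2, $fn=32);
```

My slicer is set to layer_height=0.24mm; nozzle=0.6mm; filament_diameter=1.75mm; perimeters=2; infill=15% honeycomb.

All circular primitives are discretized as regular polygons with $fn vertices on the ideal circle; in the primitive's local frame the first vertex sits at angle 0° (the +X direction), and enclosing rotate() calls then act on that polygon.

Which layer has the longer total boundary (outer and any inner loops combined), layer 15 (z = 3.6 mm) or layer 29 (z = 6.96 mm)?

Layer 15 (z = 3.6): the cone: at t=0.267 of its height the radius interpolates to r₁+(r₂−r₁)t = 3.833, giving a regular 32-gon of that circumradius (perimeter = 2·32·3.833·sin(180°/32) = 24.05 mm). So its perimeter = 24.05 mm. Layer 29 (z = 6.96): the cone (r1=4.5→r2=2) has section circumradius 3.211 here — a regular 32-gon (perimeter = 2·32·3.211·sin(180°/32) = 20.14 mm). So its perimeter = 20.14 mm. Layer 15 is larger (24.05 vs 20.14 mm).

layer 15 (z = 3.6 mm)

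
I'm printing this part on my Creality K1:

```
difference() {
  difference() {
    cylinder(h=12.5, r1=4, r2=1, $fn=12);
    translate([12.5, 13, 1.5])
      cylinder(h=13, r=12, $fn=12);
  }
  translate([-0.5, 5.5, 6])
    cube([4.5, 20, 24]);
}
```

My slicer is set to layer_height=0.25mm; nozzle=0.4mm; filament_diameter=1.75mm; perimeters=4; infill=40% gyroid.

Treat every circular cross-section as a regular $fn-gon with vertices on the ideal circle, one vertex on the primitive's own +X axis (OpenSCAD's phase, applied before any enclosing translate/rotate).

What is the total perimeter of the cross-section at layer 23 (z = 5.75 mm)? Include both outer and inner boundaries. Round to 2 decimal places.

At z = 5.75 mm: the cone: at t=0.460 of its height the radius interpolates to r₁+(r₂−r₁)t = 2.620, giving a regular 12-gon of that circumradius (perimeter = 2·12·2.620·sin(180°/12) = 16.27 mm); the r=12 cylinder at (12.5, 13) contributes a regular 12-gon of circumradius 12 (perimeter = 2·12·12.000·sin(180°/12) = 74.54 mm); Subtracting the remaining from the first: starting from the cone, the r=12 cylinder at (12.5, 13) misses the remaining region (no effect) — boundary = 16.27 mm; the cube at (-0.5, 5.5) is absent (z outside [6, 30]); Subtracting the remaining from the first: none of the subtracted shapes is present at this height, so that combined region is unchanged — boundary = 16.27 mm. Overall, the cross-section is a single solid region. Total boundary length (outer) = 16.27 mm.

16.27 mm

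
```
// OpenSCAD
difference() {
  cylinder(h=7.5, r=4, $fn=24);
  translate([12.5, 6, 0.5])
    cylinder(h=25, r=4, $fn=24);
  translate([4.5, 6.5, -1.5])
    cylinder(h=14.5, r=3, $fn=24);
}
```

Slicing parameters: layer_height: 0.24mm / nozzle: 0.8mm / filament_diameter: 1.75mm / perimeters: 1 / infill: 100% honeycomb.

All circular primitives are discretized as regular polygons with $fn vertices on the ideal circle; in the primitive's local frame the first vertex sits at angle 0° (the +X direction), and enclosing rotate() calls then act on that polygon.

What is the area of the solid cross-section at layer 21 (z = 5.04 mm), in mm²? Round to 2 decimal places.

At z = 5.04 mm: the cylinder: section is a regular 24-gon, circumradius r=4 (area = (24/2)·4.000²·sin(360°/24) = 49.69 mm²); the r=4 cylinder at (12.5, 6) contributes a regular 24-gon of circumradius 4 (area = (24/2)·4.000²·sin(360°/24) = 49.69 mm²); the r=3 cylinder at (4.5, 6.5) gives a regular 24-gon of circumradius 3 (constant along its height) (area = (24/2)·3.000²·sin(360°/24) = 27.95 mm²); Subtracting the remaining from the first: starting from the r=4 cylinder (49.69 mm²), the r=4 cylinder at (12.5, 6) misses the remaining region (no effect); the r=3 cylinder at (4.5, 6.5) misses the remaining region (no effect) — area = 49.69 mm². Overall, the cross-section is a single solid region. Net area = 49.69 mm².

49.69 mm²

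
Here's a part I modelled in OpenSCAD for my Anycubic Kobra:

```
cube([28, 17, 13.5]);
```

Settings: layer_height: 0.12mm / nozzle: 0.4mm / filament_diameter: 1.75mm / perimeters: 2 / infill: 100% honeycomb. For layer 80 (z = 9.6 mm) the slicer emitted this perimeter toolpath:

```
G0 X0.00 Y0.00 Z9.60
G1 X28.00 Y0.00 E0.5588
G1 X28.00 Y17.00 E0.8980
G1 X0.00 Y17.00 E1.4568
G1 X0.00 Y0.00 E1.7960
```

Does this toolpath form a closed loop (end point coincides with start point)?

Start point (G0): (0.00, 0.00). End point (last G1): the path returns to the start — closed.

yes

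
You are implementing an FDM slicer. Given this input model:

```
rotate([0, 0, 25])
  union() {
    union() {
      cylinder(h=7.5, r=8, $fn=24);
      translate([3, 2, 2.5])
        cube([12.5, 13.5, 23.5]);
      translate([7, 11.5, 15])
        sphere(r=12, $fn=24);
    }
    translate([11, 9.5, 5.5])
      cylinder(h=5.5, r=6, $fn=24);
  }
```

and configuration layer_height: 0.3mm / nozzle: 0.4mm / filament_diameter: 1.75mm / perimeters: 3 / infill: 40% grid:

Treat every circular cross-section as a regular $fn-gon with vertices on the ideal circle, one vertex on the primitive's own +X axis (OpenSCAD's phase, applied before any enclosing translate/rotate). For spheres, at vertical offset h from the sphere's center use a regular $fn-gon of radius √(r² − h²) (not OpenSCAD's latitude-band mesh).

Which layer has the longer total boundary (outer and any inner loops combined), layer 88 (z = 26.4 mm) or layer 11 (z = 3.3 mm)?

Layer 88 (z = 26.4): the cylinder is not intersected at this z (z outside [0, 7.5]); the cube at (3, 2) does not reach this height (z outside [2.5, 26]); the sphere at (7, 11.5): section is a regular 24-gon, circumradius = √(r²−h²) = √(12²−11.4²) = 3.747 (perimeter = 2·24·3.747·sin(180°/24) = 23.48 mm); Combining (union): only the r=12 sphere at (7, 11.5) is present, so the union is just that shape — boundary = 23.48 mm; the cylinder at (11, 9.5) is not intersected at this z (z outside [5.5, 11]); Taking the union: only that combined region is present, so the union is just that shape — boundary = 23.48 mm; (whole slice rotated 25° about Z — lengths, areas and connectivity unchanged). So its perimeter = 23.48 mm. Layer 11 (z = 3.3): the r=8 cylinder gives a regular 24-gon of circumradius 8 (constant along its height) (perimeter = 2·24·8.000·sin(180°/24) = 50.12 mm); the cube at (3, 2) (footprint 12.5×13.5) is included at this height (perimeter 52.00 mm); the sphere at (7, 11.5): section is a regular 24-gon, circumradius = √(r²−h²) = √(12²−11.7²) = 2.666 (perimeter = 2·24·2.666·sin(180°/24) = 16.71 mm); Combining (union): the regions partially overlap (shared area 38.75 mm²), so the edge portions inside another operand are dropped and the merged outline is re-measured after clipping — boundary = 84.62 mm; the cylinder at (11, 9.5) does not reach this height (z outside [5.5, 11]); Merging all regions: only that combined region is present, so the union is just that shape — boundary = 84.62 mm; (whole slice rotated 25° about Z — lengths, areas and connectivity unchanged). So its perimeter = 84.62 mm. Layer 11 is larger (84.62 vs 23.48 mm).

layer 11 (z = 3.3 mm)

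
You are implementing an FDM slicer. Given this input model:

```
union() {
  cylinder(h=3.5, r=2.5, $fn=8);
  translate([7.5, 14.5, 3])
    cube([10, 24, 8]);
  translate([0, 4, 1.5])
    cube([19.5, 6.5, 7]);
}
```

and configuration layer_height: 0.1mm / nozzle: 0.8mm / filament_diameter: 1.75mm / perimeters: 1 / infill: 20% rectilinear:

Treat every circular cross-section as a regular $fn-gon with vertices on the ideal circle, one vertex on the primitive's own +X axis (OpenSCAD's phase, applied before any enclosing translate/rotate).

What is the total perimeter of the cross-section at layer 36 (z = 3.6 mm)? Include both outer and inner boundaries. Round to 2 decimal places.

120.00 mm

At z = 3.6 mm: the cylinder is absent (z outside [0, 3.5]); the cube at (7.5, 14.5) (footprint 10×24) is included at this height (perimeter 68.00 mm); the 19.5×6.5 cube at (0, 4) contributes its full rectangle (perimeter 52.00 mm); Combining (union): the 2 present regions are separate (no shared area or edge), so areas and boundary lengths simply add and each stays a separate island — boundary = 120.00 mm. Overall, the cross-section has 2 separate islands. Total boundary length (outer) = 120.00 mm.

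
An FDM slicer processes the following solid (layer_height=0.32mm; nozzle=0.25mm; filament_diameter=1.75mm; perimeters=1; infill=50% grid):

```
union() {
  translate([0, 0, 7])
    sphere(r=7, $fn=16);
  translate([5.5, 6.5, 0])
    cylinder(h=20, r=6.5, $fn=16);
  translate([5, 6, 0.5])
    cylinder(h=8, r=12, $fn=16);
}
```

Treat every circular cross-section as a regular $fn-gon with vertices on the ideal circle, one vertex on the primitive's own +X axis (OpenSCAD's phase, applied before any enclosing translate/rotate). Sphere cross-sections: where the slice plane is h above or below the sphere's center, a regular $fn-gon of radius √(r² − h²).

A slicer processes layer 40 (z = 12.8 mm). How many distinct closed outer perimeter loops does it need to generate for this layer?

1

At z = 12.8 mm: the sphere: section is a regular 16-gon, circumradius = √(r²−h²) = √(7²−5.8²) = 3.919; the cylinder at (5.5, 6.5): section is a regular 16-gon, circumradius r=6.5; the cylinder at (5, 6) is absent (z outside [0.5, 8.5]); Taking the union: the regions partially overlap (shared area 6.67 mm²), so overlapping operands fuse into one piece — 1 connected region. The result has 1 disconnected region.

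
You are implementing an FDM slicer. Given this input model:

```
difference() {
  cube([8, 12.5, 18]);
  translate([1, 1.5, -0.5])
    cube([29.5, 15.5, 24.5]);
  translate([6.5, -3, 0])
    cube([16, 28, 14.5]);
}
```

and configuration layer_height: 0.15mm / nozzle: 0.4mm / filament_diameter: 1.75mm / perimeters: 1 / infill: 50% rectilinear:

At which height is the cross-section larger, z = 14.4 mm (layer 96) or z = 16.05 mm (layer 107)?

Layer 96 (z = 14.4): the cube is present — its section is the full 8×12.5 rectangle (area 100.00 mm²); the 29.5×15.5 cube at (1, 1.5) contributes its full rectangle (area 457.25 mm²); the cube at (6.5, -3) is present — its section is the full 16×28 rectangle (area 448.00 mm²); After the difference (first − rest): starting from the 8×12.5 cube (100.00 mm²), the 29.5×15.5 cube at (1, 1.5) partially overlaps it — only the 77.00 mm² overlap (of its 457.25 mm²) is removed, clipping the outline; the 16×28 cube at (6.5, -3) partially overlaps it — only the 2.25 mm² overlap (of its 448.00 mm²) is removed, clipping the outline — area = 20.75 mm². So its area = 20.75 mm². Layer 107 (z = 16.05): the 8×12.5 cube contributes its full rectangle (area 100.00 mm²); the cube at (1, 1.5) is present — its section is the full 29.5×15.5 rectangle (area 457.25 mm²); the cube at (6.5, -3) is not intersected at this z (z outside [0, 14.5]); Subtracting the remaining from the first: starting from the 8×12.5 cube (100.00 mm²), the 29.5×15.5 cube at (1, 1.5) partially overlaps it — only the 77.00 mm² overlap (of its 457.25 mm²) is removed, clipping the outline — area = 23.00 mm². So its area = 23.00 mm². Layer 107 is larger (23.00 vs 20.75 mm²).

layer 107 (z = 16.05 mm)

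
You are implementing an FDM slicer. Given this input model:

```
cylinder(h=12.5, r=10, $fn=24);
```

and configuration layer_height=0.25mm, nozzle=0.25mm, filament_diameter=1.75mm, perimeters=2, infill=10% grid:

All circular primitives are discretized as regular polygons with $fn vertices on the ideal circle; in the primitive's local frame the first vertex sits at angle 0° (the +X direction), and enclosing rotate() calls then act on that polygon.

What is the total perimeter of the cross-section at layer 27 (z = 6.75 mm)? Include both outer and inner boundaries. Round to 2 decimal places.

62.65 mm

At z = 6.75 mm: the r=10 cylinder contributes a regular 24-gon of circumradius 10 (perimeter = 2·24·10.000·sin(180°/24) = 62.65 mm). Overall, the cross-section is a single solid region. Total boundary length (outer) = 62.65 mm.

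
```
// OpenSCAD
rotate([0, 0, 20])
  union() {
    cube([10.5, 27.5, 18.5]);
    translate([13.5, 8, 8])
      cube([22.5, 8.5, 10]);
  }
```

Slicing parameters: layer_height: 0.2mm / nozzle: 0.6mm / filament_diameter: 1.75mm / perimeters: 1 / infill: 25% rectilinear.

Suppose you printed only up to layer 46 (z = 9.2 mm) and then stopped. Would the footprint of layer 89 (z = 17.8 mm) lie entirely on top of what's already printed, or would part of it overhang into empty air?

Compare the two slices. At z = 9.2: the cube (footprint 10.5×27.5) is included at this height (area 288.75 mm²); the cube at (13.5, 8) (footprint 22.5×8.5) is included at this height (area 191.25 mm²); Merging all regions: the 2 present regions are separate (no shared area or edge), so areas and boundary lengths simply add and each stays a separate island — area = 480.00 mm²; (whole slice rotated 20° about Z — lengths, areas and connectivity unchanged). At z = 17.8: the cube is present — its section is the full 10.5×27.5 rectangle (area 288.75 mm²); the cube at (13.5, 8) (footprint 22.5×8.5) is included at this height (area 191.25 mm²); Taking the union: the 2 present regions are separate (no shared area or edge), so areas and boundary lengths simply add and each stays a separate island — area = 480.00 mm²; (whole slice rotated 20° about Z — lengths, areas and connectivity unchanged). Checking containment: the cross-section at z = 17.8 is a subset of the cross-section at z = 9.2.

entirely on top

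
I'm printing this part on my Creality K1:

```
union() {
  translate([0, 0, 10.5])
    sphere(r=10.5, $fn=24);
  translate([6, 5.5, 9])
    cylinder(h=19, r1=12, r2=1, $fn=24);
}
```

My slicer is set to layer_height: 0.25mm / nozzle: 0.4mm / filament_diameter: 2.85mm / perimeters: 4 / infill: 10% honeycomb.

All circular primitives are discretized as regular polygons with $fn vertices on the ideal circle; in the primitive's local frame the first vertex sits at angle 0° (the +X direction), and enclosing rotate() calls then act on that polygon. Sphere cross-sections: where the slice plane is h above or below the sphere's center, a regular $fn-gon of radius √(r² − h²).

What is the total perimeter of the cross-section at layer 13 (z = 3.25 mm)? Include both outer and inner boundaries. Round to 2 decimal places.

At z = 3.25 mm: the sphere: section is a regular 24-gon, circumradius = √(r²−h²) = √(10.5²−7.25²) = 7.595 (perimeter = 2·24·7.595·sin(180°/24) = 47.59 mm); the cone at (6, 5.5) is absent (z outside [9, 28]); Taking the union: only the r=10.5 sphere is present, so the union is just that shape — boundary = 47.59 mm. Overall, the cross-section is a single solid region. Total boundary length (outer) = 47.59 mm.

47.59 mm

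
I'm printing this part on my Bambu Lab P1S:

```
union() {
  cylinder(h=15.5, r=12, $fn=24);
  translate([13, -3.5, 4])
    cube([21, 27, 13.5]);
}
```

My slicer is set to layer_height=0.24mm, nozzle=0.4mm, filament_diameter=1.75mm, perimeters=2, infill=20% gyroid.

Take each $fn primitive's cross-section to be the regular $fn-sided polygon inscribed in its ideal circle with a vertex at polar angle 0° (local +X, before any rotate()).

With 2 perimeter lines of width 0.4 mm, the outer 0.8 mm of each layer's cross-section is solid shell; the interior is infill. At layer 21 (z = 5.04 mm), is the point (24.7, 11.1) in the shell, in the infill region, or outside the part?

infill

At z = 5.04 mm: the r=12 cylinder contributes a regular 24-gon of circumradius 12; the cube at (13, -3.5) is present — its section is the full 21×27 rectangle; Combining (union): the 2 present regions are separate (no shared area or edge), so areas and boundary lengths simply add and each stays a separate island — 2 connected regions. Overall, the cross-section has 2 separate islands. The nearest boundary edge runs (34.00, 23.50)→(34.00, -3.50); distance from the point to it = 9.30 mm. (Shell/infill is judged within the island containing the point — the largest one.) The point is inside the cross-section and 9.30 mm from the nearest boundary — more than the 0.8 mm shell width (2 × 0.4), so it's in the infill interior.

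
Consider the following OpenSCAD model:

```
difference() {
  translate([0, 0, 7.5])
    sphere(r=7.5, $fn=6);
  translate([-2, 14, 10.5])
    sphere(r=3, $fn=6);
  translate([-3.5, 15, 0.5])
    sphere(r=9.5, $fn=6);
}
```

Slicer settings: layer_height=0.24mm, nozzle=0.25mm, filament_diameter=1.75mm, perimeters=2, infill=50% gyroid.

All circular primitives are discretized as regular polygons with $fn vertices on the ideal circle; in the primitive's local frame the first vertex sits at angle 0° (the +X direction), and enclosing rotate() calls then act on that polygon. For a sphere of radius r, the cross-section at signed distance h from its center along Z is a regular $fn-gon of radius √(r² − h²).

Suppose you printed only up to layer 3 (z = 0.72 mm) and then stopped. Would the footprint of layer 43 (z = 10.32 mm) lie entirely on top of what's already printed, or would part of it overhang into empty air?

Compare the two slices. At z = 0.72: the r=7.5 sphere slices to a regular 6-gon of circumradius 3.206 (√(r²−h²) with h=6.78 from center) (area = (6/2)·3.206²·sin(360°/6) = 26.71 mm²); the sphere at (-2, 14) does not reach this height (|z−center|=9.780 > r=3); the sphere at (-3.5, 15): section is a regular 6-gon, circumradius = √(r²−h²) = √(9.5²−0.22²) = 9.497 (area = (6/2)·9.497²·sin(360°/6) = 234.35 mm²); Subtracting the remaining from the first: starting from the r=7.5 sphere (26.71 mm²), the r=9.5 sphere at (-3.5, 15) misses the remaining region (no effect) — area = 26.71 mm². At z = 10.32: the sphere: section is a regular 6-gon, circumradius = √(r²−h²) = √(7.5²−2.82²) = 6.950 (area = (6/2)·6.950²·sin(360°/6) = 125.48 mm²); the r=3 sphere at (-2, 14) slices to a regular 6-gon of circumradius 2.995 (√(r²−h²) with h=0.18 from center) (area = (6/2)·2.995²·sin(360°/6) = 23.30 mm²); the sphere at (-3.5, 15) does not reach this height (|z−center|=9.820 > r=9.5); Taking the first minus the rest: starting from the r=7.5 sphere (125.48 mm²), the r=3 sphere at (-2, 14) misses the remaining region (no effect) — area = 125.48 mm². Checking containment: at z = 10.32 the cross-section extends beyond the z = 0.72 cross-section by about 98.77 mm².

part overhangs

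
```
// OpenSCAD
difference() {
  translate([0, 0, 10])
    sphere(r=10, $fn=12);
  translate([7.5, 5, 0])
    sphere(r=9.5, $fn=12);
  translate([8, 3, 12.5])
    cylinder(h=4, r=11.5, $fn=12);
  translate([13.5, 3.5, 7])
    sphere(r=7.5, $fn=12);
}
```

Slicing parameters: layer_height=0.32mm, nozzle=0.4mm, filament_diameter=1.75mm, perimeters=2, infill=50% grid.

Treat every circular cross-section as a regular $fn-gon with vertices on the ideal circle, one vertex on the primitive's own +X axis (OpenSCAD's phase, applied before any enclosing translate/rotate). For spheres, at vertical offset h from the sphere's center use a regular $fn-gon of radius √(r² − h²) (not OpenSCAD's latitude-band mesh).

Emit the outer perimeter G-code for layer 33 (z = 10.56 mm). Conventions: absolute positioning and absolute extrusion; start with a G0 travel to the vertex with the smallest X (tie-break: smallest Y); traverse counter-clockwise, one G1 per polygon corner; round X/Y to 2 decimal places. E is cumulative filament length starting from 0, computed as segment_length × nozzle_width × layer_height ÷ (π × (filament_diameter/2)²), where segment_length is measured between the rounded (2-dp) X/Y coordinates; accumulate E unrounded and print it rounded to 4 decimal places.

At z = 10.56 mm: the r=10 sphere slices to a regular 12-gon of circumradius 9.984 (√(r²−h²) with h=0.56 from center); the sphere at (7.5, 5) is absent (|z−center|=10.560 > r=9.5); the cylinder at (8, 3) does not reach this height (z outside [12.5, 16.5]); the r=7.5 sphere at (13.5, 3.5) slices to a regular 12-gon of circumradius 6.601 (√(r²−h²) with h=3.56 from center); After the difference (first − rest): starting from the r=10 sphere, the r=7.5 sphere at (13.5, 3.5) partially overlaps it — only the 12.41 mm² overlap (of its 130.73 mm²) is removed, clipping the outline — 1 connected region. The outline is a single polygon with 14 vertices. Extrusion per mm of travel: 0.4 × 0.32 / (π × 0.875²) = 0.053216. Accumulating E over each segment gives final E = 3.3147.

G0 X-9.98 Y0.00 Z10.56
G1 X-8.65 Y-4.99 E0.2748
G1 X-4.99 Y-8.65 E0.5503
G1 X0.00 Y-9.98 E0.8251
G1 X4.99 Y-8.65 E1.0999
G1 X8.65 Y-4.99 E1.3754
G1 X9.56 Y-1.58 E1.5632
G1 X7.78 Y0.20 E1.6971
G1 X6.90 Y3.50 E1.8789
G1 X7.58 Y6.06 E2.0198
G1 X4.99 Y8.65 E2.2148
G1 X0.00 Y9.98 E2.4896
G1 X-4.99 Y8.65 E2.7644
G1 X-8.65 Y4.99 E3.0398
G1 X-9.98 Y0.00 E3.3147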